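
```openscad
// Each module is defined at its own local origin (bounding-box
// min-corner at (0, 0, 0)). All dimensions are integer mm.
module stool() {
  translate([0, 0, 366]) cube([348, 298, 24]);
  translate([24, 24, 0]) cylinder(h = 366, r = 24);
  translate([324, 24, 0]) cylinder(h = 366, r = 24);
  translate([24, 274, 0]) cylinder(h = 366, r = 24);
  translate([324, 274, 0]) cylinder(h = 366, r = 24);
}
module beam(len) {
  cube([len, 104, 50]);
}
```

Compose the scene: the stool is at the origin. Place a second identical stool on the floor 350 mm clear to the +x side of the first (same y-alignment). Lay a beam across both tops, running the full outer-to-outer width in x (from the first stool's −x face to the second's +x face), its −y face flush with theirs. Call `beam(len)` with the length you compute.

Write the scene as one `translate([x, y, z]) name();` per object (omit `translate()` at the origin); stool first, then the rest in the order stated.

stool();
translate([698, 0, 0]) stool();
translate([0, 0, 390]) beam(1046);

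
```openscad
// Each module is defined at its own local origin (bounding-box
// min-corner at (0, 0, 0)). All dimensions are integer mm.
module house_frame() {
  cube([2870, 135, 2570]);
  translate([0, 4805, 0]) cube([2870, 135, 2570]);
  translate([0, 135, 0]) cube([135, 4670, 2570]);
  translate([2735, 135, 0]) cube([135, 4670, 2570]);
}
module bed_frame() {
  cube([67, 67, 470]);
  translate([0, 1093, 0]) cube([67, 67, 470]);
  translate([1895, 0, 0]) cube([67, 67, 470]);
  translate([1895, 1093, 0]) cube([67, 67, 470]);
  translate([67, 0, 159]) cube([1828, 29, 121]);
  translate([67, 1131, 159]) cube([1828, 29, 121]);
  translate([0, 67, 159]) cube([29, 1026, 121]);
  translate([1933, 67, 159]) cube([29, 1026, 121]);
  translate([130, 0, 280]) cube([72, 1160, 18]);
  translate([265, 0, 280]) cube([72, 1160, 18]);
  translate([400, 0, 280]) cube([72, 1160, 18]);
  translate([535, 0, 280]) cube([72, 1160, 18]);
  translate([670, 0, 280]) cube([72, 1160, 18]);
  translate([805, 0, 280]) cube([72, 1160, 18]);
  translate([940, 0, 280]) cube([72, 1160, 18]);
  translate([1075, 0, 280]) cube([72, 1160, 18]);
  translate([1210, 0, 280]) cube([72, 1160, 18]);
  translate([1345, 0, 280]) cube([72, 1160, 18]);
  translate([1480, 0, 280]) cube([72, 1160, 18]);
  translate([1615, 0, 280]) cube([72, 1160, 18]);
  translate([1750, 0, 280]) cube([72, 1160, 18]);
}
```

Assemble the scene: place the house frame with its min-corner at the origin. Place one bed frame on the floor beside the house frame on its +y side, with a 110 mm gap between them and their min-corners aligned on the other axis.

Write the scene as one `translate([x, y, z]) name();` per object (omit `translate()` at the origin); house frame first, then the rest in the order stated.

house_frame();
translate([0, 5050, 0]) bed_frame();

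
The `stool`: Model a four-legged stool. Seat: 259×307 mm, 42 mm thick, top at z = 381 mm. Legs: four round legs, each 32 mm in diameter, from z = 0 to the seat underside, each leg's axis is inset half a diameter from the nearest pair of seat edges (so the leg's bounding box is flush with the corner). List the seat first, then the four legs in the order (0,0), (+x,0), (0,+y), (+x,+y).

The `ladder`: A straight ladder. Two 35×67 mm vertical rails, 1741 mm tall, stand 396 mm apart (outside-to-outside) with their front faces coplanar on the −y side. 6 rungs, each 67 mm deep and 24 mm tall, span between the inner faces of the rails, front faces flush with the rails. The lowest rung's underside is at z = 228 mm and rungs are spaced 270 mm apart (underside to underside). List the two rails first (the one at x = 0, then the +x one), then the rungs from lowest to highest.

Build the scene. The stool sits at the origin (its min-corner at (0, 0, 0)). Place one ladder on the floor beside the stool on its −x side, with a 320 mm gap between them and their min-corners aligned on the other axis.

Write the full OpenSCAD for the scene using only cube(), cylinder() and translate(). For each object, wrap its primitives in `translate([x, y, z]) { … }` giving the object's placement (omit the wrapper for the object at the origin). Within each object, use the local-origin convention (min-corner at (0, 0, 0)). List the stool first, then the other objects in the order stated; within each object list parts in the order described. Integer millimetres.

translate([0, 0, 339]) cube([259, 307, 42]);
translate([16, 16, 0]) cylinder(h = 339, r = 16);
translate([243, 16, 0]) cylinder(h = 339, r = 16);
translate([16, 291, 0]) cylinder(h = 339, r = 16);
translate([243, 291, 0]) cylinder(h = 339, r = 16);
translate([-716, 0, 0]) {
  cube([35, 67, 1741]);
  translate([361, 0, 0]) cube([35, 67, 1741]);
  translate([35, 0, 228]) cube([326, 67, 24]);
  translate([35, 0, 498]) cube([326, 67, 24]);
  translate([35, 0, 768]) cube([326, 67, 24]);
  translate([35, 0, 1038]) cube([326, 67, 24]);
  translate([35, 0, 1308]) cube([326, 67, 24]);
  translate([35, 0, 1578]) cube([326, 67, 24]);
}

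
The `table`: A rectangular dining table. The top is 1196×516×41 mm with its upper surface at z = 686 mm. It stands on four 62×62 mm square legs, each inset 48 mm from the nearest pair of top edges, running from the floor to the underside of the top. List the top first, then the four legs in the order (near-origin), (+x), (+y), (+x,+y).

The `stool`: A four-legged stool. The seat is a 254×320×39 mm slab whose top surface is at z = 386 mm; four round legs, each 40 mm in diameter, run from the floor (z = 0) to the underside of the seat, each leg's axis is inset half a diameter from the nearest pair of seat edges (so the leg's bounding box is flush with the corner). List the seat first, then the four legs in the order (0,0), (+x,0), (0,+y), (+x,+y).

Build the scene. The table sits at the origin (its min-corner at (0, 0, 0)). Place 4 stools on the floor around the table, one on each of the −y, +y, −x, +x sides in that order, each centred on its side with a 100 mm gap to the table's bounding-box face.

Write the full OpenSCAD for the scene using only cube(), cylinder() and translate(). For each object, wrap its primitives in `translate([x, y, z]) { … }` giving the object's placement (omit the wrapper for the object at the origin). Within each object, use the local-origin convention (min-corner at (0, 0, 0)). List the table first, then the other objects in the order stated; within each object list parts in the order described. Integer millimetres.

translate([0, 0, 645]) cube([1196, 516, 41]);
translate([48, 48, 0]) cube([62, 62, 645]);
translate([1086, 48, 0]) cube([62, 62, 645]);
translate([48, 406, 0]) cube([62, 62, 645]);
translate([1086, 406, 0]) cube([62, 62, 645]);
translate([471, -420, 0]) {
  translate([0, 0, 347]) cube([254, 320, 39]);
  translate([20, 20, 0]) cylinder(h = 347, r = 20);
  translate([234, 20, 0]) cylinder(h = 347, r = 20);
  translate([20, 300, 0]) cylinder(h = 347, r = 20);
  translate([234, 300, 0]) cylinder(h = 347, r = 20);
}
translate([471, 616, 0]) {
  translate([0, 0, 347]) cube([254, 320, 39]);
  translate([20, 20, 0]) cylinder(h = 347, r = 20);
  translate([234, 20, 0]) cylinder(h = 347, r = 20);
  translate([20, 300, 0]) cylinder(h = 347, r = 20);
  translate([234, 300, 0]) cylinder(h = 347, r = 20);
}
translate([-354, 98, 0]) {
  translate([0, 0, 347]) cube([254, 320, 39]);
  translate([20, 20, 0]) cylinder(h = 347, r = 20);
  translate([234, 20, 0]) cylinder(h = 347, r = 20);
  translate([20, 300, 0]) cylinder(h = 347, r = 20);
  translate([234, 300, 0]) cylinder(h = 347, r = 20);
}
translate([1296, 98, 0]) {
  translate([0, 0, 347]) cube([254, 320, 39]);
  translate([20, 20, 0]) cylinder(h = 347, r = 20);
  translate([234, 20, 0]) cylinder(h = 347, r = 20);
  translate([20, 300, 0]) cylinder(h = 347, r = 20);
  translate([234, 300, 0]) cylinder(h = 347, r = 20);
}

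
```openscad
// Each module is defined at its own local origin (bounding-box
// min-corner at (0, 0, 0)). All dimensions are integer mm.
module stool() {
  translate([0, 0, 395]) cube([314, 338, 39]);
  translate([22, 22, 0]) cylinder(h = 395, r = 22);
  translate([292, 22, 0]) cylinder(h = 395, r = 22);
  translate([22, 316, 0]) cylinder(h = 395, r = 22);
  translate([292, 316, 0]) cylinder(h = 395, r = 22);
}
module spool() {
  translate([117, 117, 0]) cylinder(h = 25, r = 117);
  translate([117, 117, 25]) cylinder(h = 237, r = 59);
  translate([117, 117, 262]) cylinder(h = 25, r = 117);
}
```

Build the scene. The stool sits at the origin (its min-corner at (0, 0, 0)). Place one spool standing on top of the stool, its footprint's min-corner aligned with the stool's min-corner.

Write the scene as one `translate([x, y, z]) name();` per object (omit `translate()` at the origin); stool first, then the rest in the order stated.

stool();
translate([0, 0, 434]) spool();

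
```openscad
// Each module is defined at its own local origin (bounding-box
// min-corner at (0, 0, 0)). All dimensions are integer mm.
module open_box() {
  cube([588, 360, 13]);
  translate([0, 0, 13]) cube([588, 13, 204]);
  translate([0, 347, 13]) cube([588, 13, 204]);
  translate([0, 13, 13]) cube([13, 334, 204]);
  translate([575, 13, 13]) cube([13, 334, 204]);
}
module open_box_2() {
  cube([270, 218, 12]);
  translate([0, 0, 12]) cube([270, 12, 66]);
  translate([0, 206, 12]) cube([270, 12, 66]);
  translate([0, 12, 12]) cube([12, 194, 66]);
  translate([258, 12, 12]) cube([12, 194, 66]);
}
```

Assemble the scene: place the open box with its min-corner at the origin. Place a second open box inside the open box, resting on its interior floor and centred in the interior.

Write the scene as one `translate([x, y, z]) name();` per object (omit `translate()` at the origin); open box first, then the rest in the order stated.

open_box();
translate([159, 71, 13]) open_box_2();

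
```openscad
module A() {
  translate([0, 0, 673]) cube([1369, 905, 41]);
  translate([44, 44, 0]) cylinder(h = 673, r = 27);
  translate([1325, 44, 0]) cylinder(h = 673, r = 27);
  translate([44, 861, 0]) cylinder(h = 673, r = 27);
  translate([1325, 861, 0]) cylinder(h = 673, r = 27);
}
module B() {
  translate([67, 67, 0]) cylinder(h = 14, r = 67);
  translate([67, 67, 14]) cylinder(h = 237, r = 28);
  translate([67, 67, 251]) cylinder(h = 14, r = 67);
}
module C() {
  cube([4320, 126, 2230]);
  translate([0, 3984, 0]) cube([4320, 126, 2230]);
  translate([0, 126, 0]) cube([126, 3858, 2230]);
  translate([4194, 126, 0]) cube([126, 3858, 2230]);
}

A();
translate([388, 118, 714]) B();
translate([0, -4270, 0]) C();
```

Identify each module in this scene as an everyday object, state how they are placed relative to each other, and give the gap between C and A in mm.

The house frame's nearest face is 160 mm from the table's −y face.

A is a table. B is a spool. C is a house frame. The spool is on top of the table. The house frame is on the floor beside the table on its −y side. The gap between the house frame and the table is 160 mm.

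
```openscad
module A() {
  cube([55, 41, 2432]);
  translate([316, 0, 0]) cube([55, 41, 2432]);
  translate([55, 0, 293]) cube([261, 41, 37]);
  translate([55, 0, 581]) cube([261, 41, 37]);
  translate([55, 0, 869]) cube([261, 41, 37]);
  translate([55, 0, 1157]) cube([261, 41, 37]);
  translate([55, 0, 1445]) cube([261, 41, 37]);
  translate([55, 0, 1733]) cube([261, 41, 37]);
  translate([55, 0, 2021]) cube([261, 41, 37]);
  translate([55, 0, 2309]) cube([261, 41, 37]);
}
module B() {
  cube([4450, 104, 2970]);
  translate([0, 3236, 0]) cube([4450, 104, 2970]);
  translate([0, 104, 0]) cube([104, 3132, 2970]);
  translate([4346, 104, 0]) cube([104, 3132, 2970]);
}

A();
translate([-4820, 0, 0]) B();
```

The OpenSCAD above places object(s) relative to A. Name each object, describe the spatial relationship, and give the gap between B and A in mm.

A is a ladder. B is a house frame. The house frame is on the floor beside the ladder on its −x side. The gap between the house frame and the ladder is 370 mm.

The house frame's nearest face is 370 mm from the ladder's −x face.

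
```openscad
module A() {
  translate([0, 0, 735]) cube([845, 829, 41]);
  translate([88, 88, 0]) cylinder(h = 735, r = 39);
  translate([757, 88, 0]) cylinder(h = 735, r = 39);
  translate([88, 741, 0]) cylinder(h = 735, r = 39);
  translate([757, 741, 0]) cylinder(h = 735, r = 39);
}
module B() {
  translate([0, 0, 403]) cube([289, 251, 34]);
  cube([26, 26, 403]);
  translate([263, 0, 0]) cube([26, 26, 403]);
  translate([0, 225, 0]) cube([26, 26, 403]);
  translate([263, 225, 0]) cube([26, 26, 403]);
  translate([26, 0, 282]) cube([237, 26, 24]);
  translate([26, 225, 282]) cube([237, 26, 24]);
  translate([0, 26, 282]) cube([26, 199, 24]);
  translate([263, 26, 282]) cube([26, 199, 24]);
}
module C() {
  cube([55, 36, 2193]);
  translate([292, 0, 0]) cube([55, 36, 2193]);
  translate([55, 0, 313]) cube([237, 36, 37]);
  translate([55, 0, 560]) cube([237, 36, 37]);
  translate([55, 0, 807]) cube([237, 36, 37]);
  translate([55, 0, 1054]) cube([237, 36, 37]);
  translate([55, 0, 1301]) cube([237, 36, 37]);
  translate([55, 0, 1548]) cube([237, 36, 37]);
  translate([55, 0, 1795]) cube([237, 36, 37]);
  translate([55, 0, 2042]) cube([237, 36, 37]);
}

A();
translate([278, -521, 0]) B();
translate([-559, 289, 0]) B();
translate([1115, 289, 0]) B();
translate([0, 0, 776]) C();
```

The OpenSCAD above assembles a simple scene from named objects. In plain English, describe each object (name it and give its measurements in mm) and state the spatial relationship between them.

A is a table: top 845 mm (x) × 829 mm (y), 41 mm thick, upper face at z = 776 mm, on four round legs of 78 mm diameter, each leg's bounding box inset 49 mm from the nearest pair of top edges, running from z = 0 to the bottom of the top.

B is a four-legged stool. The seat is a 289×251×34 mm slab whose top surface is at z = 437 mm; four square legs, each 26×26 mm in cross-section, run from the floor (z = 0) to the underside of the seat, each flush with a corner of the seat. Four stretchers, 26 mm wide and 24 mm tall, connect adjacent legs with their undersides at z = 282 mm, each running between the inner faces of the legs it joins and aligned with the legs' outer faces on the other axis.

C is a straight ladder. Two 55×36 mm vertical rails, 2193 mm tall, stand 347 mm apart (outside-to-outside) with their front faces coplanar on the −y side. 8 rungs, each 36 mm deep and 37 mm tall, span between the inner faces of the rails, front faces flush with the rails. The lowest rung's underside is at z = 313 mm and rungs are spaced 247 mm apart (underside to underside).

Three stools sit around the table at the −y, −x, +x sides. The ladder is on top of the table.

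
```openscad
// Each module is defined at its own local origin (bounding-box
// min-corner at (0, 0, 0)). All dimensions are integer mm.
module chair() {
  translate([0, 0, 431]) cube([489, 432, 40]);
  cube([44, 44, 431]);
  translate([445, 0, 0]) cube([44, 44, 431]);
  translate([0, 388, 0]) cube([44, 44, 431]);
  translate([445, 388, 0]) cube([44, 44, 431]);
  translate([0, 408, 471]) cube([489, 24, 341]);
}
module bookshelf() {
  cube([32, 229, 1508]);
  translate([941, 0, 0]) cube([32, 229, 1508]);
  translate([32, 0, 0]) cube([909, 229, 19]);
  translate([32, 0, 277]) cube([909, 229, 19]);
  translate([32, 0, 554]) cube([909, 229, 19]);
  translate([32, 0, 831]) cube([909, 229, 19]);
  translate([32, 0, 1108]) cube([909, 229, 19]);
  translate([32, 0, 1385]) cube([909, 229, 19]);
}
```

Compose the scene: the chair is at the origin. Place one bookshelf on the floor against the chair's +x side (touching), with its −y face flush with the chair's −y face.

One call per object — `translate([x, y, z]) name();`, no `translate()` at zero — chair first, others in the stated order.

chair();
translate([489, 0, 0]) bookshelf();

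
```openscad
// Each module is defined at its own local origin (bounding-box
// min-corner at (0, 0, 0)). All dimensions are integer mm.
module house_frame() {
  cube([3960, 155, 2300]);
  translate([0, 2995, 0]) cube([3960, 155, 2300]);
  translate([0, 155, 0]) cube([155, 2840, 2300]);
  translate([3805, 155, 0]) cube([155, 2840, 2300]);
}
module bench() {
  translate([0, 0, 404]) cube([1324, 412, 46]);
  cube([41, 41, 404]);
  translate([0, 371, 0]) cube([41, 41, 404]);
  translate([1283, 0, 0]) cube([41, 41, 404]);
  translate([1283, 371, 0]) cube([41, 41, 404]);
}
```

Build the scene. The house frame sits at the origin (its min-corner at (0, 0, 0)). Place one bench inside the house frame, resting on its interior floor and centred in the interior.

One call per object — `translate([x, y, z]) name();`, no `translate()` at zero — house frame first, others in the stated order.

house_frame();
translate([1318, 1369, 0]) bench();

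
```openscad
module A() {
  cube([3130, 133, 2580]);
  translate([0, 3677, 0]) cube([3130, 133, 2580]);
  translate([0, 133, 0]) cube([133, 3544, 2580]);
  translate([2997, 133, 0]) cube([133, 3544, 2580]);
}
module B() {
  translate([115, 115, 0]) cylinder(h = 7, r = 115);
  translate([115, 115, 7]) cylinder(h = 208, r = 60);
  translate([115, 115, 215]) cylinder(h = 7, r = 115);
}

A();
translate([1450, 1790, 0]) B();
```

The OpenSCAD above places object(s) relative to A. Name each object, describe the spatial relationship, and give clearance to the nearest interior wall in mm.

Clearances: x = 1317, y = 1657; minimum 1317 mm.

A is a house frame. B is a spool. The spool sits inside the house frame, centred. The clearance to the nearest interior wall is 1317 mm.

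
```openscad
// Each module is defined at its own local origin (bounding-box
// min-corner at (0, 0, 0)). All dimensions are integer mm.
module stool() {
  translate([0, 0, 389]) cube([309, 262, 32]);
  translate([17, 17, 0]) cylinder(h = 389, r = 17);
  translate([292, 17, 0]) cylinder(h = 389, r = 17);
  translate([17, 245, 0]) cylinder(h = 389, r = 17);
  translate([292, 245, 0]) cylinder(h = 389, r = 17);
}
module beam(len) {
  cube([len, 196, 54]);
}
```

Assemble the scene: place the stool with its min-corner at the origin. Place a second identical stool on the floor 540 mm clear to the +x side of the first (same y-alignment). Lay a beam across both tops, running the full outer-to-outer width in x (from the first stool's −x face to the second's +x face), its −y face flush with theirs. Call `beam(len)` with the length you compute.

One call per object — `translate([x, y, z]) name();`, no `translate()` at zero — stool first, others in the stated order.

stool();
translate([849, 0, 0]) stool();
translate([0, 0, 421]) beam(1158);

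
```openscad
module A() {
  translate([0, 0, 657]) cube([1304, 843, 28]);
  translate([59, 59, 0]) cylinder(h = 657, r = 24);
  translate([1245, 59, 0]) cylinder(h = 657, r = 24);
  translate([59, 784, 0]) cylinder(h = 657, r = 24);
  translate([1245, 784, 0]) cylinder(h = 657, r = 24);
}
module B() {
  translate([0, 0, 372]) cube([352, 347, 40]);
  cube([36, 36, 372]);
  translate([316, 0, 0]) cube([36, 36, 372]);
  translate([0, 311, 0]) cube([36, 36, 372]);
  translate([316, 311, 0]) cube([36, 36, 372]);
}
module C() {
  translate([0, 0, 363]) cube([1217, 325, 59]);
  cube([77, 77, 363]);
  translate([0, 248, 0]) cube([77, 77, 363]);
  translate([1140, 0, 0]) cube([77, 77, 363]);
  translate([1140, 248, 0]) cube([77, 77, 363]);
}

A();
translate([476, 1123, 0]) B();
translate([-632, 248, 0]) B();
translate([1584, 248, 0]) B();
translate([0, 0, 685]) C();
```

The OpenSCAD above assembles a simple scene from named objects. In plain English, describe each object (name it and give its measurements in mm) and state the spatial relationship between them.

A is a table: top 1304 mm (x) × 843 mm (y), 28 mm thick, upper face at z = 685 mm, on four round legs of 48 mm diameter, each leg's bounding box inset 35 mm from the nearest pair of top edges, running from z = 0 to the bottom of the top.

B is a four-legged stool. The seat is a 352×347×40 mm slab whose top surface is at z = 412 mm; four square legs, each 36×36 mm in cross-section, run from the floor (z = 0) to the underside of the seat, each flush with a corner of the seat.

C is a long wooden bench with a 1217 mm (x) × 325 mm (y) seat, 59 mm thick, its top surface 422 mm above the floor. Four 77 mm square legs at the seat corners, flush with the edges, run from z = 0 to the seat underside.

Three stools sit around the table at the +y, −x, +x sides. The bench is on top of the table.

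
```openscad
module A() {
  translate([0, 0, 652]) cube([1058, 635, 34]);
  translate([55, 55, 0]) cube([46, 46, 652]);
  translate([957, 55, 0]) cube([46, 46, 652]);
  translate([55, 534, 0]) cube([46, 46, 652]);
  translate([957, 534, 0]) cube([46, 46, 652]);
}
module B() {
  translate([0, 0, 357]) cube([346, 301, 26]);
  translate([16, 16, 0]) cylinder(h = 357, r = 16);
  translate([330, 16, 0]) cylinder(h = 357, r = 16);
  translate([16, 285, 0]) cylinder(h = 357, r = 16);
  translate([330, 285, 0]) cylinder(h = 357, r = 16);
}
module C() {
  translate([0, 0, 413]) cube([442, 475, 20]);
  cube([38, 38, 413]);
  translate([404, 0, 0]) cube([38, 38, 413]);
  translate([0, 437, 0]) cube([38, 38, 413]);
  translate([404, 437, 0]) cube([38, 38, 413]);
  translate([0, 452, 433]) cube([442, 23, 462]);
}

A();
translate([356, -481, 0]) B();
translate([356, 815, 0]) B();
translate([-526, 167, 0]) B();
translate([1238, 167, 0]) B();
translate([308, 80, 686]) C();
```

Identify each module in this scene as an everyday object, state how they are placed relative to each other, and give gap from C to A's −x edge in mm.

The chair's min-x is at 308; the table's min-x is 0; gap = 308 mm.

A is a table. B is a stool. C is a chair. Four stools sit around the table at the −y, +y, −x, +x sides. The chair is on top of the table, centred. The gap from the chair to the table's −x edge is 308 mm.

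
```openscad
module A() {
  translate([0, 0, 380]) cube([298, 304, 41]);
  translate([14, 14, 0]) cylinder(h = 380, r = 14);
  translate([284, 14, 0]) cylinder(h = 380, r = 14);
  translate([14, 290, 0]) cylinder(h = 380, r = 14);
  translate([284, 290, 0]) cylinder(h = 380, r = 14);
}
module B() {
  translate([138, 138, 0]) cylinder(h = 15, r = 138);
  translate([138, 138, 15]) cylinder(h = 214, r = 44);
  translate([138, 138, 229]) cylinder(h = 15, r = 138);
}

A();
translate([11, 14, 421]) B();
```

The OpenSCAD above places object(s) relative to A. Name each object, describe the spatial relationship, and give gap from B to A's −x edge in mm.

A is a stool. B is a spool. The spool is on top of the stool, centred. The gap from the spool to the stool's −x edge is 11 mm.

The spool's min-x is at 11; the stool's min-x is 0; gap = 11 mm.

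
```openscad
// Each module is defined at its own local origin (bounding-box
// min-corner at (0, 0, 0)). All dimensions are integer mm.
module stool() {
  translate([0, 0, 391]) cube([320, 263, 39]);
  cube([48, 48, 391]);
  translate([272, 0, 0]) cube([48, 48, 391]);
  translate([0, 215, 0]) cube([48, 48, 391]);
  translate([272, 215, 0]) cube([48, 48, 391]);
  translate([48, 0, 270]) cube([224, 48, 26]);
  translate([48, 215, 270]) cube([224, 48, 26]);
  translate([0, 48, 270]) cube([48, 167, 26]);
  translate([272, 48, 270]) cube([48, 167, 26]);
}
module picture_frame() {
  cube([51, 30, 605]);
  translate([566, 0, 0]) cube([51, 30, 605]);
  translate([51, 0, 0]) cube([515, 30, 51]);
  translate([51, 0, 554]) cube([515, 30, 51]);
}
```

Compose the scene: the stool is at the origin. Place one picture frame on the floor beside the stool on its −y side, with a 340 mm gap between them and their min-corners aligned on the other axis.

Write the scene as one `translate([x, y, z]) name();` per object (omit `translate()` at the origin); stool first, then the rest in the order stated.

stool();
translate([0, -370, 0]) picture_frame();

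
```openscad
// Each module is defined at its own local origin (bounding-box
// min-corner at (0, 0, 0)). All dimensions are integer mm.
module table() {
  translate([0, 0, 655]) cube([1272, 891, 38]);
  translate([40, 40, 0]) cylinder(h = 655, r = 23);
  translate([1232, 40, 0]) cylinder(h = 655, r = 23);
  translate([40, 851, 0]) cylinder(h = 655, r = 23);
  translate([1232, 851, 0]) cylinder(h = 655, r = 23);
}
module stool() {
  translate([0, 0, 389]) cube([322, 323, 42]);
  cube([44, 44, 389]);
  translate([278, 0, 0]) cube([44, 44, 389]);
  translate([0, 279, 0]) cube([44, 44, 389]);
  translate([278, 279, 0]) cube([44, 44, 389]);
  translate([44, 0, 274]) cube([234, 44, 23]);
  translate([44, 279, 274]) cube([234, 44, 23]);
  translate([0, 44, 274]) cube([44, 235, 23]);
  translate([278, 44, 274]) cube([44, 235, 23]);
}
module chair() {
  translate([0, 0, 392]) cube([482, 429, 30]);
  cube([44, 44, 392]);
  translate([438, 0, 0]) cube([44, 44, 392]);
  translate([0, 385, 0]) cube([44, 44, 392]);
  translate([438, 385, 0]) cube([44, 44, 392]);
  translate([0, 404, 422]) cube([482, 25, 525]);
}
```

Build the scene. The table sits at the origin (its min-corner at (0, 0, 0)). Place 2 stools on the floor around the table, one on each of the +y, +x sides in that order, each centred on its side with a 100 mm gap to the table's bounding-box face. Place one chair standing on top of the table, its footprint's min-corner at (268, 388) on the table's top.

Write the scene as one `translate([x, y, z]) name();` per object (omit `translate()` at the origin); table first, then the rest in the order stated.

table();
translate([475, 991, 0]) stool();
translate([1372, 284, 0]) stool();
translate([268, 388, 693]) chair();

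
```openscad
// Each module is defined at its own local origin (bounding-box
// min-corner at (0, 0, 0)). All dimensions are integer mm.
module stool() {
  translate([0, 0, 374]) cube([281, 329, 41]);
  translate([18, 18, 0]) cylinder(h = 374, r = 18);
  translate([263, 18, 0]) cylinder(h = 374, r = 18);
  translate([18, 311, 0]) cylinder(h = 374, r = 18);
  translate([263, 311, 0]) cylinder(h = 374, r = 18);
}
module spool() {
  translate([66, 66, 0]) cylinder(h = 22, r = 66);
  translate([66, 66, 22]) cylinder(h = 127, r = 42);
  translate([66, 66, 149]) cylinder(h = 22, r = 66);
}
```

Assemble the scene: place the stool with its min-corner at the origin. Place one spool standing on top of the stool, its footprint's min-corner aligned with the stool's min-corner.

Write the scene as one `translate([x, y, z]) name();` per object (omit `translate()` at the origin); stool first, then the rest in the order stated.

stool();
translate([0, 0, 415]) spool();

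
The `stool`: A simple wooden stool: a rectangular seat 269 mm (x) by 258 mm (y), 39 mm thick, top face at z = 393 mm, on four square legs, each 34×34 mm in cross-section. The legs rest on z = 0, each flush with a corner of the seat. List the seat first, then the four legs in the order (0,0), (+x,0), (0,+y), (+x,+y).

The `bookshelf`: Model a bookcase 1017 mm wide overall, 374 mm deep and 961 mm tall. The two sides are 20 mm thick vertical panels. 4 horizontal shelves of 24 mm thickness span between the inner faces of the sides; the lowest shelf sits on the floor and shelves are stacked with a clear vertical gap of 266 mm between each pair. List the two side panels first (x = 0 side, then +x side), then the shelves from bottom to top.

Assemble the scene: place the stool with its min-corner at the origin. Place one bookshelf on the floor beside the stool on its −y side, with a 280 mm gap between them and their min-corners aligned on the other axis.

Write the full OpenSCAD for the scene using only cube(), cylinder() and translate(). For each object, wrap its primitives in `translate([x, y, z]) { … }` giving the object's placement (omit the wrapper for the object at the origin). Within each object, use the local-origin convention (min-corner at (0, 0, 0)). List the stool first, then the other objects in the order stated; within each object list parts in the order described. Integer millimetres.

translate([0, 0, 354]) cube([269, 258, 39]);
cube([34, 34, 354]);
translate([235, 0, 0]) cube([34, 34, 354]);
translate([0, 224, 0]) cube([34, 34, 354]);
translate([235, 224, 0]) cube([34, 34, 354]);
translate([0, -654, 0]) {
  cube([20, 374, 961]);
  translate([997, 0, 0]) cube([20, 374, 961]);
  translate([20, 0, 0]) cube([977, 374, 24]);
  translate([20, 0, 290]) cube([977, 374, 24]);
  translate([20, 0, 580]) cube([977, 374, 24]);
  translate([20, 0, 870]) cube([977, 374, 24]);
}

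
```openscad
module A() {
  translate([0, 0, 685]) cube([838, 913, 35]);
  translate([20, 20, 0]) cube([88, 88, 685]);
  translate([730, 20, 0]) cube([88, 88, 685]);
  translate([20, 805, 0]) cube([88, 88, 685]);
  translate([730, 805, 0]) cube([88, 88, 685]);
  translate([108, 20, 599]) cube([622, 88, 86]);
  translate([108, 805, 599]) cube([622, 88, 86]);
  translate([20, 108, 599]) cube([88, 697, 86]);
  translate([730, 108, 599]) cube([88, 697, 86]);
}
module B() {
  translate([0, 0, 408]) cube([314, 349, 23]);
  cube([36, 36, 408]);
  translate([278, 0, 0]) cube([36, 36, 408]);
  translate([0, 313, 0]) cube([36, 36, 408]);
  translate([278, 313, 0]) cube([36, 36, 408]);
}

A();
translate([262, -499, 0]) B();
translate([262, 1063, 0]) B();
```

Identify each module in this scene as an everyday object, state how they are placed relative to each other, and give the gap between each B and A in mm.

Each stool's nearest face is 150 mm from the table's bounding box.

A is a table. B is a stool. Two stools sit around the table at the −y, +y sides. The gap between each stool and the table is 150 mm.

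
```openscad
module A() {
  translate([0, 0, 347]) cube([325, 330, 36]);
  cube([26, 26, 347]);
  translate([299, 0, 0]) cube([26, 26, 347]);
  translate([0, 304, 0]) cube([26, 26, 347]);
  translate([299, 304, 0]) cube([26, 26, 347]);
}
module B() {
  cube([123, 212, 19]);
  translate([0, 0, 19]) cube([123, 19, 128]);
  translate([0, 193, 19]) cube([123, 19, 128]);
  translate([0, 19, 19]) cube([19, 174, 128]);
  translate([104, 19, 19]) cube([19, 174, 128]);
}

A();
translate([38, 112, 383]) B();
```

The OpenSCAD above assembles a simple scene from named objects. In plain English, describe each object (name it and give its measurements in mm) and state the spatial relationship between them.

A is a four-legged stool. The seat is 325×330 mm, 36 mm thick, top at z = 383 mm. It stands on four square legs, each 26×26 mm in cross-section, from z = 0 to the seat underside, each flush with a corner of the seat.

B is an open-topped rectangular box: outside dimensions 123×212×147 mm, with a uniform wall and base thickness of 19 mm. The base is a full 123×212 slab on the floor; four walls sit on top of the base. The front and back walls (the −y and +y sides) span the full width; the two side walls fit between them.

The open box is on top of the stool.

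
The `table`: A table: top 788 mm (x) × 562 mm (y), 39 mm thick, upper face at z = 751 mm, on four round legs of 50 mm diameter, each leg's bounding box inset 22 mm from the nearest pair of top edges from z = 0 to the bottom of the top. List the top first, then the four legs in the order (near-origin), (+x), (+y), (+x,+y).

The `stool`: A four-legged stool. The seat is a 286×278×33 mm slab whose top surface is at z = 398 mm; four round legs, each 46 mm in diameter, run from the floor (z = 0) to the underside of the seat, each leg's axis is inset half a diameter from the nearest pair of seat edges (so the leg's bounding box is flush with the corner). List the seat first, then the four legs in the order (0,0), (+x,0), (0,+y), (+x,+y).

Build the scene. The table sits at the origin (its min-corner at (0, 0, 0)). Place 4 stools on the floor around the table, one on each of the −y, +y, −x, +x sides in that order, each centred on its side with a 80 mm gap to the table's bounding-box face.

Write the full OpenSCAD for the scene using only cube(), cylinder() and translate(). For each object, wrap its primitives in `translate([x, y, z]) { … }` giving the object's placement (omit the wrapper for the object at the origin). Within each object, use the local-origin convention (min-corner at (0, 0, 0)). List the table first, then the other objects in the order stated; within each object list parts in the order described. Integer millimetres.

translate([0, 0, 712]) cube([788, 562, 39]);
translate([47, 47, 0]) cylinder(h = 712, r = 25);
translate([741, 47, 0]) cylinder(h = 712, r = 25);
translate([47, 515, 0]) cylinder(h = 712, r = 25);
translate([741, 515, 0]) cylinder(h = 712, r = 25);
translate([251, -358, 0]) {
  translate([0, 0, 365]) cube([286, 278, 33]);
  translate([23, 23, 0]) cylinder(h = 365, r = 23);
  translate([263, 23, 0]) cylinder(h = 365, r = 23);
  translate([23, 255, 0]) cylinder(h = 365, r = 23);
  translate([263, 255, 0]) cylinder(h = 365, r = 23);
}
translate([251, 642, 0]) {
  translate([0, 0, 365]) cube([286, 278, 33]);
  translate([23, 23, 0]) cylinder(h = 365, r = 23);
  translate([263, 23, 0]) cylinder(h = 365, r = 23);
  translate([23, 255, 0]) cylinder(h = 365, r = 23);
  translate([263, 255, 0]) cylinder(h = 365, r = 23);
}
translate([-366, 142, 0]) {
  translate([0, 0, 365]) cube([286, 278, 33]);
  translate([23, 23, 0]) cylinder(h = 365, r = 23);
  translate([263, 23, 0]) cylinder(h = 365, r = 23);
  translate([23, 255, 0]) cylinder(h = 365, r = 23);
  translate([263, 255, 0]) cylinder(h = 365, r = 23);
}
translate([868, 142, 0]) {
  translate([0, 0, 365]) cube([286, 278, 33]);
  translate([23, 23, 0]) cylinder(h = 365, r = 23);
  translate([263, 23, 0]) cylinder(h = 365, r = 23);
  translate([23, 255, 0]) cylinder(h = 365, r = 23);
  translate([263, 255, 0]) cylinder(h = 365, r = 23);
}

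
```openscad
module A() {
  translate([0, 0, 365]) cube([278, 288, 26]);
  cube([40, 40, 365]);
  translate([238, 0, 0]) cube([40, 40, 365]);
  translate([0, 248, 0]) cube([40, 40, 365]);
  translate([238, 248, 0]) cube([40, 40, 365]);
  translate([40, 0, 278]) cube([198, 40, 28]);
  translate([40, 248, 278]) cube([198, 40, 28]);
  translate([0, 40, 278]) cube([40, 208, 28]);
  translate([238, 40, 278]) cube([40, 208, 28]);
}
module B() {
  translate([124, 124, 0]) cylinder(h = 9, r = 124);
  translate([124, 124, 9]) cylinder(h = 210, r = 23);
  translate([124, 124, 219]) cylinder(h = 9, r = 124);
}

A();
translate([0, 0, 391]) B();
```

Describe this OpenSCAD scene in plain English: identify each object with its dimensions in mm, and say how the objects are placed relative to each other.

A is a simple wooden stool: a rectangular seat 278 mm (x) by 288 mm (y), 26 mm thick, top face at z = 391 mm, on four square legs, each 40×40 mm in cross-section. The legs rest on z = 0, each flush with a corner of the seat. Four stretchers, 40 mm wide and 28 mm tall, connect adjacent legs with their undersides at z = 278 mm, each running between the inner faces of the legs it joins and aligned with the legs' outer faces on the other axis.

B is a spool: two coaxial disc flanges of radius 124 mm and thickness 9 mm, joined by a core cylinder of radius 23 mm and height 210 mm. The lower flange rests on z = 0 and the three cylinders share a vertical axis.

The spool is on top of the stool.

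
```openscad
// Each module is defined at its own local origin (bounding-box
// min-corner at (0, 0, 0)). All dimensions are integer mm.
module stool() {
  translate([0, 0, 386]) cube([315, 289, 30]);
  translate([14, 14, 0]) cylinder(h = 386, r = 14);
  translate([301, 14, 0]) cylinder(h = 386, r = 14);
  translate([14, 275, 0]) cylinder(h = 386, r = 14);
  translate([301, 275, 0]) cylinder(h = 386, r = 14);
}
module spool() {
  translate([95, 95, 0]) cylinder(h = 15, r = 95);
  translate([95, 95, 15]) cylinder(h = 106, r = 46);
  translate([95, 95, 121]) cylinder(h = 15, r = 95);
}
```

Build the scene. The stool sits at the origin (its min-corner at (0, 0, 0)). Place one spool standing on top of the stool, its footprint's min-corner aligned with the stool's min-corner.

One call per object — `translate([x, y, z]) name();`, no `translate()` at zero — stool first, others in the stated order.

stool();
translate([0, 0, 416]) spool();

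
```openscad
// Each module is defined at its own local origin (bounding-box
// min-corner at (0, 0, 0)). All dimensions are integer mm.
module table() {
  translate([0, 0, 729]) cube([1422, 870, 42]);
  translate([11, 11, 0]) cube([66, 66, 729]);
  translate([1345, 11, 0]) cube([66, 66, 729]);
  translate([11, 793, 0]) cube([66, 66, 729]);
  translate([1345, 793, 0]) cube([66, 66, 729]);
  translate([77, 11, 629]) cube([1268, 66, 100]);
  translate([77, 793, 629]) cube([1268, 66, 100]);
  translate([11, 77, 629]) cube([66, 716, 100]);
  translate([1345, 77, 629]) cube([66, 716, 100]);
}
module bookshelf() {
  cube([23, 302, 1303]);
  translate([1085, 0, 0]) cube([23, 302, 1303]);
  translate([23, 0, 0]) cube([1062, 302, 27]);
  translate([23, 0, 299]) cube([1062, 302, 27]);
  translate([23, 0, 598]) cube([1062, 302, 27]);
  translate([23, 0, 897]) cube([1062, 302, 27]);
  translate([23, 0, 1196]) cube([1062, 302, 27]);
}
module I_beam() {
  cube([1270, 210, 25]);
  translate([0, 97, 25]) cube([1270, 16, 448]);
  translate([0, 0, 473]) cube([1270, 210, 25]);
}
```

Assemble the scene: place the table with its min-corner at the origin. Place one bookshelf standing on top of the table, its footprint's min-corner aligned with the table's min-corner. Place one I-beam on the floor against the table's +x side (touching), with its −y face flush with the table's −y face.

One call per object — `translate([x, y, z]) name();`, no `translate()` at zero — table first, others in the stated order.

table();
translate([0, 0, 771]) bookshelf();
translate([1422, 0, 0]) I_beam();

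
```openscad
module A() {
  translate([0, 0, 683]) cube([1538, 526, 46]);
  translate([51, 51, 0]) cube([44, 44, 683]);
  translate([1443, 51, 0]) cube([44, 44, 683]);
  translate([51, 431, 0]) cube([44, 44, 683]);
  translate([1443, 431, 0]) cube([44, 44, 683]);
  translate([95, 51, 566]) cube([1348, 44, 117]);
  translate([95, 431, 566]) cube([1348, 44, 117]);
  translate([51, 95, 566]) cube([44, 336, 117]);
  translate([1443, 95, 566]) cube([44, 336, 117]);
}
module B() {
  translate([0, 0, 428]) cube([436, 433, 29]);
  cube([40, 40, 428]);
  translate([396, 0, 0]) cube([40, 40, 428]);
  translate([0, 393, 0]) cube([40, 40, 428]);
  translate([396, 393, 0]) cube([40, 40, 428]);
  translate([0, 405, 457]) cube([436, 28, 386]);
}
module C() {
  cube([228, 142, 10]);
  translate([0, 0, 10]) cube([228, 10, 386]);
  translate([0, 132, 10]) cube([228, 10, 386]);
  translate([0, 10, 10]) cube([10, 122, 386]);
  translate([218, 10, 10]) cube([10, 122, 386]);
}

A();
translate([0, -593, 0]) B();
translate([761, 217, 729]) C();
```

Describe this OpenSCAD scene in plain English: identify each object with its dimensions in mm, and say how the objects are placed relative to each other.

A is a rectangular dining table. The top is 1538×526×46 mm with its upper surface at z = 729 mm. It stands on four 44×44 mm square legs, each inset 51 mm from the nearest pair of top edges, running from the floor to the underside of the top. Four apron rails, 44 mm thick and 117 mm tall, run between adjacent legs with their top edges flush with the underside of the top and their outer faces flush with the legs' outer faces.

B is a chair. The seat is a 436×433×29 mm slab with its top at z = 457 mm, on four 40×40 mm corner legs (flush with the seat edges, standing on z = 0). A flat backrest 28 mm thick, 386 mm tall, spans the full seat width and rises from the seat top along its +y edge, rear face flush with the rear of the seat.

C is an open-topped rectangular box: outside dimensions 228×142×396 mm, with a uniform wall and base thickness of 10 mm. The base is a full 228×142 slab on the floor; four walls sit on top of the base. The front and back walls (the −y and +y sides) span the full width; the two side walls fit between them.

The chair is on the floor beside the table on its −y side. The open box is on top of the table.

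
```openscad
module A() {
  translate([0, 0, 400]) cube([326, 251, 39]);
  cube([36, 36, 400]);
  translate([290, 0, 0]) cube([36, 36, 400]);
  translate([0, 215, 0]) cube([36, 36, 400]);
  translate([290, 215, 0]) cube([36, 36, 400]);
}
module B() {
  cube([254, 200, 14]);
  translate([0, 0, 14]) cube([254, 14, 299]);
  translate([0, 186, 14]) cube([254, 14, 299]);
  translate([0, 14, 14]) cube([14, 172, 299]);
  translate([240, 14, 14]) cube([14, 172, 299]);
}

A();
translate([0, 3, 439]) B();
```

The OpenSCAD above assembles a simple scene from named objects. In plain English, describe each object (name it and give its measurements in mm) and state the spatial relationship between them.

A is a simple wooden stool: a rectangular seat 326 mm (x) by 251 mm (y), 39 mm thick, top face at z = 439 mm, on four square legs, each 36×36 mm in cross-section. The legs rest on z = 0, each flush with a corner of the seat.

B is an open-topped rectangular box: outside dimensions 254×200×313 mm, with a uniform wall and base thickness of 14 mm. The base is a full 254×200 slab on the floor; four walls sit on top of the base. The front and back walls (the −y and +y sides) span the full width; the two side walls fit between them.

The open box is on top of the stool.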